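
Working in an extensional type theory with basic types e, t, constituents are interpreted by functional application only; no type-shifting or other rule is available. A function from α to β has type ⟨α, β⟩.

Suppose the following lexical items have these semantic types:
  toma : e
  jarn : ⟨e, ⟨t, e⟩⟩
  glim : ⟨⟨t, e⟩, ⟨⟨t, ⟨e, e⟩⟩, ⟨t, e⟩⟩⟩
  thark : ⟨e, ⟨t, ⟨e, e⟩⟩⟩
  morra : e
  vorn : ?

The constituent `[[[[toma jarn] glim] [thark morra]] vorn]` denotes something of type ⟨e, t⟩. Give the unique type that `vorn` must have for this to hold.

[[[[toma jarn] glim] [thark morra]] vorn] must have type ⟨e, t⟩. The sister [[[toma jarn] glim] [thark morra]] has type ⟨t, e⟩; that is not a function onto ⟨e, t⟩, so vorn must be the functor, of type ⟨⟨t, e⟩, ⟨e, t⟩⟩.

⟨⟨t, e⟩, ⟨e, t⟩⟩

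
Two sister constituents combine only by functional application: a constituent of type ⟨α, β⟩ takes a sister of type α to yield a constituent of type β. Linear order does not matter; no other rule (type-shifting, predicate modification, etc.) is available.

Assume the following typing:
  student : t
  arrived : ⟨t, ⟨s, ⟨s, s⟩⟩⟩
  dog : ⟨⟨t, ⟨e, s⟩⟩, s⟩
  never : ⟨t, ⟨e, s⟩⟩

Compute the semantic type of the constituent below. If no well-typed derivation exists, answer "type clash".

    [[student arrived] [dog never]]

⟨s, s⟩

[student arrived] — arrived of type ⟨t, ⟨s, ⟨s, s⟩⟩⟩ combines with student of type t: type ⟨s, ⟨s, s⟩⟩.
[dog never] — dog of type ⟨⟨t, ⟨e, s⟩⟩, s⟩ combines with never of type ⟨t, ⟨e, s⟩⟩: type s.
[[student arrived] [dog never]] — [student arrived] of type ⟨s, ⟨s, s⟩⟩ combines with [dog never] of type s: type ⟨s, s⟩.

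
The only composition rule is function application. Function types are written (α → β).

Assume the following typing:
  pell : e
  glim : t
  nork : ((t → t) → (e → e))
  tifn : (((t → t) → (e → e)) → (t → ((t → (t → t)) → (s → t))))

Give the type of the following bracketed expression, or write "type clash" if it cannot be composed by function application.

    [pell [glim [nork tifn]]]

type clash

At [nork tifn], tifn : (((t → t) → (e → e)) → (t → ((t → (t → t)) → (s → t)))) takes nork : ((t → t) → (e → e)), giving (t → ((t → (t → t)) → (s → t))).
At [glim [nork tifn]], [nork tifn] : (t → ((t → (t → t)) → (s → t))) takes glim : t, giving ((t → (t → t)) → (s → t)).
[pell [glim [nork tifn]]]: e and ((t → (t → t)) → (s → t)) cannot combine by function application — type clash.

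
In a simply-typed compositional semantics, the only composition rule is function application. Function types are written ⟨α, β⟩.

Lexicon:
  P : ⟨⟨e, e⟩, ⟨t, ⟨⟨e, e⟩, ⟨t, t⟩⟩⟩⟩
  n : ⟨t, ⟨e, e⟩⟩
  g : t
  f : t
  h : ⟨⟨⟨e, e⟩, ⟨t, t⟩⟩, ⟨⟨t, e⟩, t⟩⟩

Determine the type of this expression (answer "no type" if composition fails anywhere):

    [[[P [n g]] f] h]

[n g] — n of type ⟨t, ⟨e, e⟩⟩ combines with g of type t: type ⟨e, e⟩.
[P [n g]] — P of type ⟨⟨e, e⟩, ⟨t, ⟨⟨e, e⟩, ⟨t, t⟩⟩⟩⟩ combines with [n g] of type ⟨e, e⟩: type ⟨t, ⟨⟨e, e⟩, ⟨t, t⟩⟩⟩.
[[P [n g]] f] — [P [n g]] of type ⟨t, ⟨⟨e, e⟩, ⟨t, t⟩⟩⟩ combines with f of type t: type ⟨⟨e, e⟩, ⟨t, t⟩⟩.
[[[P [n g]] f] h] — h of type ⟨⟨⟨e, e⟩, ⟨t, t⟩⟩, ⟨⟨t, e⟩, t⟩⟩ combines with [[P [n g]] f] of type ⟨⟨e, e⟩, ⟨t, t⟩⟩: type ⟨⟨t, e⟩, t⟩.

⟨⟨t, e⟩, t⟩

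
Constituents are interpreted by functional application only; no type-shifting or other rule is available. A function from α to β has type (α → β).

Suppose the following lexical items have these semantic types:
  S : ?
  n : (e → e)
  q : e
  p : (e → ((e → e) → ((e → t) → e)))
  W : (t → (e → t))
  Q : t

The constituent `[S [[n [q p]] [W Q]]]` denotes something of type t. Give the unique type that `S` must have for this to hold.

(e → t)

[S [[n [q p]] [W Q]]] is required to be t. [[n [q p]] [W Q]] : e cannot yield t as functor, so S : (e → t).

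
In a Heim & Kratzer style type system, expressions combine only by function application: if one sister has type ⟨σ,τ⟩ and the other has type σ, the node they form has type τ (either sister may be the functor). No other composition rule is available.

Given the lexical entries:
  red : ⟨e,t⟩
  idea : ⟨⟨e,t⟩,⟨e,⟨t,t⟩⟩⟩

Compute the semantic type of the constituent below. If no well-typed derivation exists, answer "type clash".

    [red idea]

[red idea]: functor idea : ⟨⟨e,t⟩,⟨e,⟨t,t⟩⟩⟩, argument red : ⟨e,t⟩; result ⟨e,⟨t,t⟩⟩.

⟨e,⟨t,t⟩⟩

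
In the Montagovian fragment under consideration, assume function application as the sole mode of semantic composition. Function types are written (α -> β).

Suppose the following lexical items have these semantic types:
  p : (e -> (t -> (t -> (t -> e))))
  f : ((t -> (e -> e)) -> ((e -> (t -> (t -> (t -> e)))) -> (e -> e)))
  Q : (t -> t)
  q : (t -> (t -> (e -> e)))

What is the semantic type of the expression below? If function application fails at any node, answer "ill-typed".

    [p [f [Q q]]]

ill-typed

[Q q]: (t -> t) and (t -> (t -> (e -> e))) cannot combine by function application — type clash.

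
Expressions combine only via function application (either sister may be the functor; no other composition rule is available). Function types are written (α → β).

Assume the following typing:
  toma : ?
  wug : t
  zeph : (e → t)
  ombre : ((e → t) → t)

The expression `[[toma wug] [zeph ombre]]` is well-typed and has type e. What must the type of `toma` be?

At [[toma wug] [zeph ombre]] (required: e): [zeph ombre] is t, which is not a function with range e; hence [toma wug] is the functor — type (t → e).
At [toma wug] (required: (t → e)): wug is t, which is not a function with range (t → e); hence toma is the functor — type (t → (t → e)).

(t → (t → e))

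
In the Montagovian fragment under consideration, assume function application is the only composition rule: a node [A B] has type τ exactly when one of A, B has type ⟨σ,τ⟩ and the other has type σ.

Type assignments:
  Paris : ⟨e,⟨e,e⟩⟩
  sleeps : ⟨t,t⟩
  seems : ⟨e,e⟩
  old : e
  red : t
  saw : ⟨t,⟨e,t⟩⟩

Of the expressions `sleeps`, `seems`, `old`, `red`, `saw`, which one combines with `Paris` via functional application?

old

sleeps : ⟨t,t⟩ — no; Paris wants e, and sleeps wants t.
seems : ⟨e,e⟩ — no; Paris wants e, and seems wants e.
old — combines: Paris : ⟨e,⟨e,e⟩⟩ takes old : e as argument, giving ⟨e,e⟩.
red : t — no; Paris wants e, and red wants nothing (atomic).
saw : ⟨t,⟨e,t⟩⟩ — no; Paris wants e, and saw wants t.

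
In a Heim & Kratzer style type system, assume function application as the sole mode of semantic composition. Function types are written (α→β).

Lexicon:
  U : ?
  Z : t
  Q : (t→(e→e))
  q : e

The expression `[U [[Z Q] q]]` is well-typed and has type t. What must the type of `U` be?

For [U [[Z Q] q]] to have type t with [[Z Q] q] of type e, U must be the function: U : (e→t).

(e→t)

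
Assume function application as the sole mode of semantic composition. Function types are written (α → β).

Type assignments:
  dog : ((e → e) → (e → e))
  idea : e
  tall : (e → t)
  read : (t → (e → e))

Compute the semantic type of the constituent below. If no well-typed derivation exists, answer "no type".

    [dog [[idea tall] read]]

(e → e)

[idea tall]: tall is (e → t), idea is e; result t.
[[idea tall] read]: read is (t → (e → e)), [idea tall] is t; result (e → e).
[dog [[idea tall] read]]: dog is ((e → e) → (e → e)), [[idea tall] read] is (e → e); result (e → e).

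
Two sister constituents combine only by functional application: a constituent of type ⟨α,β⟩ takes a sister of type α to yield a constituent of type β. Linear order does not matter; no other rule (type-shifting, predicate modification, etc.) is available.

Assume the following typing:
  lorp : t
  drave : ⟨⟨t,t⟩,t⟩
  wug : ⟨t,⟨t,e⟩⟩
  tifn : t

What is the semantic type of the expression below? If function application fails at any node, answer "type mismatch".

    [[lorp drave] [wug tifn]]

[lorp drave]: t with ⟨⟨t,t⟩,t⟩ — neither is a function whose domain matches the other; composition fails here.

type mismatch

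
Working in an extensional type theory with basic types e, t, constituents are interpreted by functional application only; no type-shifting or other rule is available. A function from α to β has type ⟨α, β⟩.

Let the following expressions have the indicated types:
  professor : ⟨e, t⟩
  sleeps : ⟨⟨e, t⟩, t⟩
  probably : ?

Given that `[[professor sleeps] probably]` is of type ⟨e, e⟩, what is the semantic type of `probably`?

For [[professor sleeps] probably] to have type ⟨e, e⟩ with [professor sleeps] of type t, probably must be the function: probably : ⟨t, ⟨e, e⟩⟩.

⟨t, ⟨e, e⟩⟩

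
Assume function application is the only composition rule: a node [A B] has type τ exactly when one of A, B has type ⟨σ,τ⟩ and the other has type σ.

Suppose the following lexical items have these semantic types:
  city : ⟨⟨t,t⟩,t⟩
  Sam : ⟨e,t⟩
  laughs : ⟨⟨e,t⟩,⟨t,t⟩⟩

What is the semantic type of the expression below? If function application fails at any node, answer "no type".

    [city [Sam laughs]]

t

[Sam laughs] — laughs of type ⟨⟨e,t⟩,⟨t,t⟩⟩ combines with Sam of type ⟨e,t⟩: type ⟨t,t⟩.
[city [Sam laughs]] — city of type ⟨⟨t,t⟩,t⟩ combines with [Sam laughs] of type ⟨t,t⟩: type t.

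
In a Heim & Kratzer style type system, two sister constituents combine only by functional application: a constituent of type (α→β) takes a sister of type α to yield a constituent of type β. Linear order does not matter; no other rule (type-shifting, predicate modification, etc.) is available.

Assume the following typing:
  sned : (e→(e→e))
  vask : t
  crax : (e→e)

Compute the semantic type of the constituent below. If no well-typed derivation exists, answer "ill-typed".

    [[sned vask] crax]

[sned vask]: (e→(e→e)) with t — neither is a function whose domain matches the other; composition fails here.

ill-typed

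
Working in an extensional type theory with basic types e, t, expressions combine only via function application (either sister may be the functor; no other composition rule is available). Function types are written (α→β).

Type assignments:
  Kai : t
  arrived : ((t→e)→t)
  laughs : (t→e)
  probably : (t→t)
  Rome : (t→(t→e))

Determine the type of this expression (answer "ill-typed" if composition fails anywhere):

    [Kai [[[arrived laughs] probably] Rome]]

[arrived laughs]: arrived is ((t→e)→t), laughs is (t→e); result t.
[[arrived laughs] probably]: probably is (t→t), [arrived laughs] is t; result t.
[[[arrived laughs] probably] Rome]: Rome is (t→(t→e)), [[arrived laughs] probably] is t; result (t→e).
[Kai [[[arrived laughs] probably] Rome]]: [[[arrived laughs] probably] Rome] is (t→e), Kai is t; result e.

e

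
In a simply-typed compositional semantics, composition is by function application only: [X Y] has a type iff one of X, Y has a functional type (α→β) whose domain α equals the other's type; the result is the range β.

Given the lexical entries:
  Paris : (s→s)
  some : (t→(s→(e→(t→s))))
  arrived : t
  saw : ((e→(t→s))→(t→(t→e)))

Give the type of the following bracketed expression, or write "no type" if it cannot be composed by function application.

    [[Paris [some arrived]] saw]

no type

[some arrived]: some is (t→(s→(e→(t→s)))), arrived is t; result (s→(e→(t→s))).
[Paris [some arrived]]: (s→s) and (s→(e→(t→s))) cannot combine by function application — type clash.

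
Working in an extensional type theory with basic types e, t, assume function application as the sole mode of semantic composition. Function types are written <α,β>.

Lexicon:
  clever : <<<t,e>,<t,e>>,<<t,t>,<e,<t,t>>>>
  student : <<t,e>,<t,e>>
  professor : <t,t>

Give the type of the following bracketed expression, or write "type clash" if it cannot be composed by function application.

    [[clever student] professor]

<e,<t,t>>

[clever student]: functor clever : <<<t,e>,<t,e>>,<<t,t>,<e,<t,t>>>>, argument student : <<t,e>,<t,e>>; result <<t,t>,<e,<t,t>>>.
[[clever student] professor]: functor [clever student] : <<t,t>,<e,<t,t>>>, argument professor : <t,t>; result <e,<t,t>>.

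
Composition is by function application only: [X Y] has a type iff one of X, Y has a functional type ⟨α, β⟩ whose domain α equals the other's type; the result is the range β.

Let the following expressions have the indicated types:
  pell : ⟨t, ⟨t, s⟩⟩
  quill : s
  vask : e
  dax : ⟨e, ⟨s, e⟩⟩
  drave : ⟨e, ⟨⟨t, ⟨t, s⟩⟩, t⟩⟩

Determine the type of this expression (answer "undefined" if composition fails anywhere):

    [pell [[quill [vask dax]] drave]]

[vask dax] — dax of type ⟨e, ⟨s, e⟩⟩ combines with vask of type e: type ⟨s, e⟩.
[quill [vask dax]] — [vask dax] of type ⟨s, e⟩ combines with quill of type s: type e.
[[quill [vask dax]] drave] — drave of type ⟨e, ⟨⟨t, ⟨t, s⟩⟩, t⟩⟩ combines with [quill [vask dax]] of type e: type ⟨⟨t, ⟨t, s⟩⟩, t⟩.
[pell [[quill [vask dax]] drave]] — [[quill [vask dax]] drave] of type ⟨⟨t, ⟨t, s⟩⟩, t⟩ combines with pell of type ⟨t, ⟨t, s⟩⟩: type t.

t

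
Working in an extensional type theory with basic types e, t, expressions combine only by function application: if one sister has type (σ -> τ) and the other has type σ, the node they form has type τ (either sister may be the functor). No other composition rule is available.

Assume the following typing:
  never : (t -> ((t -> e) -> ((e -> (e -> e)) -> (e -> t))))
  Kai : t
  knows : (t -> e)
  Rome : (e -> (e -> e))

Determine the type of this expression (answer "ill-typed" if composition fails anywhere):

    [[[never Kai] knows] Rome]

(e -> t)

[never Kai] — never of type (t -> ((t -> e) -> ((e -> (e -> e)) -> (e -> t)))) combines with Kai of type t: type ((t -> e) -> ((e -> (e -> e)) -> (e -> t))).
[[never Kai] knows] — [never Kai] of type ((t -> e) -> ((e -> (e -> e)) -> (e -> t))) combines with knows of type (t -> e): type ((e -> (e -> e)) -> (e -> t)).
[[[never Kai] knows] Rome] — [[never Kai] knows] of type ((e -> (e -> e)) -> (e -> t)) combines with Rome of type (e -> (e -> e)): type (e -> t).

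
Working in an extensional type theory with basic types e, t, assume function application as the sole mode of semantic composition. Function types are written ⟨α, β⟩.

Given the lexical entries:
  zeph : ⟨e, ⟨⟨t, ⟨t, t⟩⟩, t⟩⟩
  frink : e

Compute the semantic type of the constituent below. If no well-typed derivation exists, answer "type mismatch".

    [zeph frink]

[zeph frink]: functor zeph : ⟨e, ⟨⟨t, ⟨t, t⟩⟩, t⟩⟩, argument frink : e; result ⟨⟨t, ⟨t, t⟩⟩, t⟩.

⟨⟨t, ⟨t, t⟩⟩, t⟩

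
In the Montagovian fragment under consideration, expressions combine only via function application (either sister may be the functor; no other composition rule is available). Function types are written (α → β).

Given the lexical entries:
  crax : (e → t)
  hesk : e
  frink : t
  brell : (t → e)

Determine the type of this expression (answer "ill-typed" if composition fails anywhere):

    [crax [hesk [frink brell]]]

[frink brell]: (t → e) applied to t yields e.
[hesk [frink brell]]: e and e cannot combine by function application — type clash.

ill-typed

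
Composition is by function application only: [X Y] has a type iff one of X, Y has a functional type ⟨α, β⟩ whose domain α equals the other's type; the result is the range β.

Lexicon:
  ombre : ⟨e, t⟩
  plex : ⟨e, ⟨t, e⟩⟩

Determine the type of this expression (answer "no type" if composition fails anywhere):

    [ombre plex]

[ombre plex]: ⟨e, t⟩ with ⟨e, ⟨t, e⟩⟩ — neither is a function whose domain matches the other; composition fails here.

no type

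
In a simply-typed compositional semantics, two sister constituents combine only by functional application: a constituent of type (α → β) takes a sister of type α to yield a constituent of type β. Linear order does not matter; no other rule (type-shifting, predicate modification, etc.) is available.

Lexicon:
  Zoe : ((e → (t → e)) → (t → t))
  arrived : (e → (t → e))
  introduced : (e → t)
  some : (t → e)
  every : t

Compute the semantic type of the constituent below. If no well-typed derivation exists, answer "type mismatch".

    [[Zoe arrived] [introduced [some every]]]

t

[Zoe arrived]: Zoe is ((e → (t → e)) → (t → t)), arrived is (e → (t → e)); result (t → t).
[some every]: some is (t → e), every is t; result e.
[introduced [some every]]: introduced is (e → t), [some every] is e; result t.
[[Zoe arrived] [introduced [some every]]]: [Zoe arrived] is (t → t), [introduced [some every]] is t; result t.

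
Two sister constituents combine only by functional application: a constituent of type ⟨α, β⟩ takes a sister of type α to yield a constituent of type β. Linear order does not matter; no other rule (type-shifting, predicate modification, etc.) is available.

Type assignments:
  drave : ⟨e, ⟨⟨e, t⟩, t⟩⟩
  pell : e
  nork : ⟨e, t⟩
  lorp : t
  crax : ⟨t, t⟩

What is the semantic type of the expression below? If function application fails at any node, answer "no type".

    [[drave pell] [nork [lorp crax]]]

no type

[drave pell] — drave of type ⟨e, ⟨⟨e, t⟩, t⟩⟩ combines with pell of type e: type ⟨⟨e, t⟩, t⟩.
[lorp crax] — crax of type ⟨t, t⟩ combines with lorp of type t: type t.
[nork [lorp crax]]: ⟨e, t⟩ with t — neither is a function whose domain matches the other; composition fails here.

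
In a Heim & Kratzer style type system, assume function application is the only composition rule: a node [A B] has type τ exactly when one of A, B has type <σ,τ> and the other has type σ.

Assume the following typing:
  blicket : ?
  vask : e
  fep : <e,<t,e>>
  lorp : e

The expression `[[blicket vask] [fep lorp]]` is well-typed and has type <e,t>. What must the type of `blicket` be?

[[blicket vask] [fep lorp]] must have type <e,t>. The sister [fep lorp] has type <t,e>; that is not a function onto <e,t>, so [blicket vask] must be the functor, of type <<t,e>,<e,t>>.
[blicket vask] must have type <<t,e>,<e,t>>. The sister vask has type e; that is not a function onto <<t,e>,<e,t>>, so blicket must be the functor, of type <e,<<t,e>,<e,t>>>.

<e,<<t,e>,<e,t>>>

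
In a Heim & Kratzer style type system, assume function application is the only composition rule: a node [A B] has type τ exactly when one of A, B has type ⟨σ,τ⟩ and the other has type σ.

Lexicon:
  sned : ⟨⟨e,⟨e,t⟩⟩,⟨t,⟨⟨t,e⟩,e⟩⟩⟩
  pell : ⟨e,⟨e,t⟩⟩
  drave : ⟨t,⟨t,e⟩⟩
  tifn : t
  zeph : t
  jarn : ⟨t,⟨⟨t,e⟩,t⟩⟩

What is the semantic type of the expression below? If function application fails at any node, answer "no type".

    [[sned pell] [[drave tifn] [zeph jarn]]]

[sned pell]: ⟨⟨e,⟨e,t⟩⟩,⟨t,⟨⟨t,e⟩,e⟩⟩⟩ applied to ⟨e,⟨e,t⟩⟩ yields ⟨t,⟨⟨t,e⟩,e⟩⟩.
[drave tifn]: ⟨t,⟨t,e⟩⟩ applied to t yields ⟨t,e⟩.
[zeph jarn]: ⟨t,⟨⟨t,e⟩,t⟩⟩ applied to t yields ⟨⟨t,e⟩,t⟩.
[[drave tifn] [zeph jarn]]: ⟨⟨t,e⟩,t⟩ applied to ⟨t,e⟩ yields t.
[[sned pell] [[drave tifn] [zeph jarn]]]: ⟨t,⟨⟨t,e⟩,e⟩⟩ applied to t yields ⟨⟨t,e⟩,e⟩.

⟨⟨t,e⟩,e⟩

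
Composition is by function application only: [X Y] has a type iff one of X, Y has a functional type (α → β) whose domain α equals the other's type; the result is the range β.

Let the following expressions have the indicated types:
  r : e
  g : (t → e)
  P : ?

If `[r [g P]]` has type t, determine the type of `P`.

For [r [g P]] to have type t with r of type e, [g P] must be the function: [g P] : (e → t).
For [g P] to have type (e → t) with g of type (t → e), P must be the function: P : ((t → e) → (e → t)).

((t → e) → (e → t))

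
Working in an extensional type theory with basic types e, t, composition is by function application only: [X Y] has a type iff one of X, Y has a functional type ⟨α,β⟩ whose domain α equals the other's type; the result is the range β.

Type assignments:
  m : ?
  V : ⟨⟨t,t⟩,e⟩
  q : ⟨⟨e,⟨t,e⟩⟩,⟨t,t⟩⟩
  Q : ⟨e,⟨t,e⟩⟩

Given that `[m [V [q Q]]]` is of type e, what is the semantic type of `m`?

[m [V [q Q]]] must have type e. The sister [V [q Q]] has type e; that is not a function onto e, so m must be the functor, of type ⟨e,e⟩.

⟨e,e⟩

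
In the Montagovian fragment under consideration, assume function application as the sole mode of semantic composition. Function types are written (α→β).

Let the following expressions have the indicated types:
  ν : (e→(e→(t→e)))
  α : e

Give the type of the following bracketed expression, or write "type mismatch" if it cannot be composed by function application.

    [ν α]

(e→(t→e))

[ν α]: (e→(e→(t→e))) applied to e yields (e→(t→e)).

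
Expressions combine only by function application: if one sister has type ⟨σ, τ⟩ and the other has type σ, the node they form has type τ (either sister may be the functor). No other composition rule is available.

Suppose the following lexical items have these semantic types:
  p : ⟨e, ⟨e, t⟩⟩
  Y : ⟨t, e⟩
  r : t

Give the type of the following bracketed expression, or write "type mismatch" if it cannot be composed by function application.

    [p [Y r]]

⟨e, t⟩

[Y r]: functor Y : ⟨t, e⟩, argument r : t; result e.
[p [Y r]]: functor p : ⟨e, ⟨e, t⟩⟩, argument [Y r] : e; result ⟨e, t⟩.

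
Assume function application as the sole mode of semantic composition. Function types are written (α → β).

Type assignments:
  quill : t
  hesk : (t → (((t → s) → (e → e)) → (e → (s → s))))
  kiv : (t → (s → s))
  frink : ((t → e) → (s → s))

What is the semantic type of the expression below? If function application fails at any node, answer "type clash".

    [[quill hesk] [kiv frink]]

[quill hesk] — hesk of type (t → (((t → s) → (e → e)) → (e → (s → s)))) combines with quill of type t: type (((t → s) → (e → e)) → (e → (s → s))).
[kiv frink]: (t → (s → s)) with ((t → e) → (s → s)) — neither is a function whose domain matches the other; composition fails here.

type clash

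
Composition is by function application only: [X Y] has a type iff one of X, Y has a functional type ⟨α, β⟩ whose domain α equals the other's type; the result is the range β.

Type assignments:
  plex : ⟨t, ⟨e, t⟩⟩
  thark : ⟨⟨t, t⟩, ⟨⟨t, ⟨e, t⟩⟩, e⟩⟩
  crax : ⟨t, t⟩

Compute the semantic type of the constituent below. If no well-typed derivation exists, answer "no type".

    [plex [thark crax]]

e

[thark crax]: functor thark : ⟨⟨t, t⟩, ⟨⟨t, ⟨e, t⟩⟩, e⟩⟩, argument crax : ⟨t, t⟩; result ⟨⟨t, ⟨e, t⟩⟩, e⟩.
[plex [thark crax]]: functor [thark crax] : ⟨⟨t, ⟨e, t⟩⟩, e⟩, argument plex : ⟨t, ⟨e, t⟩⟩; result e.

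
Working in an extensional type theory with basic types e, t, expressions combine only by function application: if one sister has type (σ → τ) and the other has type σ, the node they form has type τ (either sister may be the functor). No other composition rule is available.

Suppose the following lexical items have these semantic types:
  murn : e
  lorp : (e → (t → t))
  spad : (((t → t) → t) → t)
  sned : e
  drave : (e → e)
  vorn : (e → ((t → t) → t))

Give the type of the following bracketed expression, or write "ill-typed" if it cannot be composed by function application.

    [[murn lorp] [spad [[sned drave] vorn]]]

[murn lorp]: (e → (t → t)) applied to e yields (t → t).
[sned drave]: (e → e) applied to e yields e.
[[sned drave] vorn]: (e → ((t → t) → t)) applied to e yields ((t → t) → t).
[spad [[sned drave] vorn]]: (((t → t) → t) → t) applied to ((t → t) → t) yields t.
[[murn lorp] [spad [[sned drave] vorn]]]: (t → t) applied to t yields t.

t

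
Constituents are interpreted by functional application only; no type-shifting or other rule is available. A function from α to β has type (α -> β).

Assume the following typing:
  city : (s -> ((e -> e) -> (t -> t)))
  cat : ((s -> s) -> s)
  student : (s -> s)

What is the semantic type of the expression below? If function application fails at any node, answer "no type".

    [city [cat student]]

[cat student]: cat is ((s -> s) -> s), student is (s -> s); result s.
[city [cat student]]: city is (s -> ((e -> e) -> (t -> t))), [cat student] is s; result ((e -> e) -> (t -> t)).

((e -> e) -> (t -> t))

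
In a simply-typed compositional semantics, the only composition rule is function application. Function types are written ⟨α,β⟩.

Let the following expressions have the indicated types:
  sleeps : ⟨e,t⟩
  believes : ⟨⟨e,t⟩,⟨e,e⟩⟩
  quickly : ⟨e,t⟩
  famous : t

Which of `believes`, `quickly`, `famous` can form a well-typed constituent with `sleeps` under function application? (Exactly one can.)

believes

believes — combines: believes : ⟨⟨e,t⟩,⟨e,e⟩⟩ takes sleeps : ⟨e,t⟩ as argument, giving ⟨e,e⟩.
quickly : ⟨e,t⟩ — does not combine with sleeps.
famous : t — does not combine with sleeps.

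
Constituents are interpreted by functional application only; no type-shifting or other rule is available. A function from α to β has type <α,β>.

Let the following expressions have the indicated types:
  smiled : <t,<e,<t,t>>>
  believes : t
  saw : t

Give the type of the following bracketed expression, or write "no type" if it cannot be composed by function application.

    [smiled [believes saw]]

At [believes saw]: neither t nor t can take the other as argument; the node is ill-typed.

no type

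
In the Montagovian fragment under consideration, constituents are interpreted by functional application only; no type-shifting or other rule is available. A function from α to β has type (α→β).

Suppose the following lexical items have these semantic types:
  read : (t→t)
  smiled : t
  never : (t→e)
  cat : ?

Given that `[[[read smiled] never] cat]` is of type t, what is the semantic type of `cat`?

[[[read smiled] never] cat] must have type t. The sister [[read smiled] never] has type e; that is not a function onto t, so cat must be the functor, of type (e→t).

(e→t)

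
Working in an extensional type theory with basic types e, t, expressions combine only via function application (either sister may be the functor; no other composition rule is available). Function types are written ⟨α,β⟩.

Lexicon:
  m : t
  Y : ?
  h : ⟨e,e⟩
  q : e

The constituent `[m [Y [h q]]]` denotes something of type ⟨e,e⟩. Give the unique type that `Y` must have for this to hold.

[m [Y [h q]]] must have type ⟨e,e⟩. The sister m has type t; that is not a function onto ⟨e,e⟩, so [Y [h q]] must be the functor, of type ⟨t,⟨e,e⟩⟩.
[Y [h q]] must have type ⟨t,⟨e,e⟩⟩. The sister [h q] has type e; that is not a function onto ⟨t,⟨e,e⟩⟩, so Y must be the functor, of type ⟨e,⟨t,⟨e,e⟩⟩⟩.

⟨e,⟨t,⟨e,e⟩⟩⟩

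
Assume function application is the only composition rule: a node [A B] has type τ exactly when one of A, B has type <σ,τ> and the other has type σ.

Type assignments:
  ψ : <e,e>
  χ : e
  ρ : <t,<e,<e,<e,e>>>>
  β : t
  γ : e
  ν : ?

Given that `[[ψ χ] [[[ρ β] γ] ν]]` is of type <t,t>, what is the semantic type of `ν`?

At [[ψ χ] [[[ρ β] γ] ν]] (required: <t,t>): [ψ χ] is e, which is not a function with range <t,t>; hence [[[ρ β] γ] ν] is the functor — type <e,<t,t>>.
At [[[ρ β] γ] ν] (required: <e,<t,t>>): [[ρ β] γ] is <e,<e,e>>, which is not a function with range <e,<t,t>>; hence ν is the functor — type <<e,<e,e>>,<e,<t,t>>>.

<<e,<e,e>>,<e,<t,t>>>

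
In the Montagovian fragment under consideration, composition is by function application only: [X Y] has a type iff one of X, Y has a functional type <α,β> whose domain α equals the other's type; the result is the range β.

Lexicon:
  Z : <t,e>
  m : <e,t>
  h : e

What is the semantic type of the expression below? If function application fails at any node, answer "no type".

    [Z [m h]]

e

[m h]: functor m : <e,t>, argument h : e; result t.
[Z [m h]]: functor Z : <t,e>, argument [m h] : t; result e.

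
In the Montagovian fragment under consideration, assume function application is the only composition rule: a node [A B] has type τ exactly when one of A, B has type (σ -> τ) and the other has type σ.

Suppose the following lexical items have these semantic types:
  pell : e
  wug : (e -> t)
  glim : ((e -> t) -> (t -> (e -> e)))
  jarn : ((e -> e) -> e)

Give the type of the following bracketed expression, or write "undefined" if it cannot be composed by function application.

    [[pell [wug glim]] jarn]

undefined

[wug glim] — glim of type ((e -> t) -> (t -> (e -> e))) combines with wug of type (e -> t): type (t -> (e -> e)).
[pell [wug glim]]: e with (t -> (e -> e)) — neither is a function whose domain matches the other; composition fails here.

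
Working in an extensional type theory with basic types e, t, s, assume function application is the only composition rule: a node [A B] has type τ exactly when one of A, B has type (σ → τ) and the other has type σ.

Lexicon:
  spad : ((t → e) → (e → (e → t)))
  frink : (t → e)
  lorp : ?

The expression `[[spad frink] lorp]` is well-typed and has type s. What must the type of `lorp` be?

At [[spad frink] lorp] (required: s): [spad frink] is (e → (e → t)), which is not a function with range s; hence lorp is the functor — type ((e → (e → t)) → s).

((e → (e → t)) → s)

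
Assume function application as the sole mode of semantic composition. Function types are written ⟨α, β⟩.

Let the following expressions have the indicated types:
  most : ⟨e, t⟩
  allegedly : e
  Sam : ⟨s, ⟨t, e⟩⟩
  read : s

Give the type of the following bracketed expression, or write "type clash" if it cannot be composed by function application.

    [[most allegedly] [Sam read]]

[most allegedly]: ⟨e, t⟩ applied to e yields t.
[Sam read]: ⟨s, ⟨t, e⟩⟩ applied to s yields ⟨t, e⟩.
[[most allegedly] [Sam read]]: ⟨t, e⟩ applied to t yields e.

e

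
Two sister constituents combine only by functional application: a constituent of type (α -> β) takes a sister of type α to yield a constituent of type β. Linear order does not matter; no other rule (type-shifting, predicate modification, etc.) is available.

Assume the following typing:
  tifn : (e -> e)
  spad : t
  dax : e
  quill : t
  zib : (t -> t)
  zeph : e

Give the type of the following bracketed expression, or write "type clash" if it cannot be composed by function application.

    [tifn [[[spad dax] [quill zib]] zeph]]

type clash

At [spad dax]: neither t nor e can take the other as argument; the node is ill-typed.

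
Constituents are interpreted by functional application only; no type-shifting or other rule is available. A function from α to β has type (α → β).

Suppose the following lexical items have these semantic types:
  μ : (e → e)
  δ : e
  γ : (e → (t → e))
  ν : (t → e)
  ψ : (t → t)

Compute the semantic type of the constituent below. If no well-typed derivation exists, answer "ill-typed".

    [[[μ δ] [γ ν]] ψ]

ill-typed

[μ δ] — μ of type (e → e) combines with δ of type e: type e.
[γ ν]: (e → (t → e)) and (t → e) cannot combine by function application — type clash.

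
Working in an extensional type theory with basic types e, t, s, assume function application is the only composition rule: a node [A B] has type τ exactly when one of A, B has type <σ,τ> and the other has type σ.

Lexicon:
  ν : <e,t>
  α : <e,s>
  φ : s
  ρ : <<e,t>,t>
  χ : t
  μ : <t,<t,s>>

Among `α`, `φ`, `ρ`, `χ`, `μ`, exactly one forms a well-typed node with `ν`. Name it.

α : <e,s> — neither side's domain matches the other.
φ : s — neither side's domain matches the other.
ρ — combines: ρ : <<e,t>,t> takes ν : <e,t> as argument, giving t.
χ : t — neither side's domain matches the other.
μ : <t,<t,s>> — neither side's domain matches the other.

ρ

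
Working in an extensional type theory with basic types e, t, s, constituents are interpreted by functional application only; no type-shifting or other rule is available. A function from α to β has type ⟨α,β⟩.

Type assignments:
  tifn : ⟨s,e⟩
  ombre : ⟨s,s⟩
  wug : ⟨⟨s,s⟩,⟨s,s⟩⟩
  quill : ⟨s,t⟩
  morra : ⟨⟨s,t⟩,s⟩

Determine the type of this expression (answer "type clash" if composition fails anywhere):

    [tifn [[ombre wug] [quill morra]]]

e

At [ombre wug], wug : ⟨⟨s,s⟩,⟨s,s⟩⟩ takes ombre : ⟨s,s⟩, giving ⟨s,s⟩.
At [quill morra], morra : ⟨⟨s,t⟩,s⟩ takes quill : ⟨s,t⟩, giving s.
At [[ombre wug] [quill morra]], [ombre wug] : ⟨s,s⟩ takes [quill morra] : s, giving s.
At [tifn [[ombre wug] [quill morra]]], tifn : ⟨s,e⟩ takes [[ombre wug] [quill morra]] : s, giving e.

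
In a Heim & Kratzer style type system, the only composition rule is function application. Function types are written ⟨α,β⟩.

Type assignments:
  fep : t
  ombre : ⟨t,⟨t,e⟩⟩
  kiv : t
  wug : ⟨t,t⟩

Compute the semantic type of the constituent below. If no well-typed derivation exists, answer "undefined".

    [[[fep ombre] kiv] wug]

[fep ombre] — ombre of type ⟨t,⟨t,e⟩⟩ combines with fep of type t: type ⟨t,e⟩.
[[fep ombre] kiv] — [fep ombre] of type ⟨t,e⟩ combines with kiv of type t: type e.
[[[fep ombre] kiv] wug]: e with ⟨t,t⟩ — neither is a function whose domain matches the other; composition fails here.

undefined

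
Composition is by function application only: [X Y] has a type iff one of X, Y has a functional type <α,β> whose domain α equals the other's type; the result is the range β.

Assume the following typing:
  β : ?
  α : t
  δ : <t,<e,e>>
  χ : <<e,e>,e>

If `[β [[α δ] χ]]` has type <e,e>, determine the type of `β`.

<e,<e,e>>

[β [[α δ] χ]] must have type <e,e>. The sister [[α δ] χ] has type e; that is not a function onto <e,e>, so β must be the functor, of type <e,<e,e>>.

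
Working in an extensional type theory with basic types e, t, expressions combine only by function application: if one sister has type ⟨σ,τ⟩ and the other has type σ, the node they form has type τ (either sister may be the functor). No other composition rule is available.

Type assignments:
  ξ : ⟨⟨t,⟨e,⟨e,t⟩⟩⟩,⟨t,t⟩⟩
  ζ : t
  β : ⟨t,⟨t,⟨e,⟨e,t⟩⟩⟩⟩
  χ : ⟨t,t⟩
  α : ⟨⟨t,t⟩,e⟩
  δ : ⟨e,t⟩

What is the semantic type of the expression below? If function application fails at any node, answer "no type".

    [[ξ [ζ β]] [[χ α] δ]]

[ζ β]: functor β : ⟨t,⟨t,⟨e,⟨e,t⟩⟩⟩⟩, argument ζ : t; result ⟨t,⟨e,⟨e,t⟩⟩⟩.
[ξ [ζ β]]: functor ξ : ⟨⟨t,⟨e,⟨e,t⟩⟩⟩,⟨t,t⟩⟩, argument [ζ β] : ⟨t,⟨e,⟨e,t⟩⟩⟩; result ⟨t,t⟩.
[χ α]: functor α : ⟨⟨t,t⟩,e⟩, argument χ : ⟨t,t⟩; result e.
[[χ α] δ]: functor δ : ⟨e,t⟩, argument [χ α] : e; result t.
[[ξ [ζ β]] [[χ α] δ]]: functor [ξ [ζ β]] : ⟨t,t⟩, argument [[χ α] δ] : t; result t.

t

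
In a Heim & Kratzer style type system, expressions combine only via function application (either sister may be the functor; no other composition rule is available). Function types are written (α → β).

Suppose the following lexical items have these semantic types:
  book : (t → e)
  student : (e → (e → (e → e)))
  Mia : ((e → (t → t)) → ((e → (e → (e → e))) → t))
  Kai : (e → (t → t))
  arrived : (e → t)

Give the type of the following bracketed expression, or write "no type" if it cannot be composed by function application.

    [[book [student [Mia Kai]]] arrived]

At [Mia Kai], Mia : ((e → (t → t)) → ((e → (e → (e → e))) → t)) takes Kai : (e → (t → t)), giving ((e → (e → (e → e))) → t).
At [student [Mia Kai]], [Mia Kai] : ((e → (e → (e → e))) → t) takes student : (e → (e → (e → e))), giving t.
At [book [student [Mia Kai]]], book : (t → e) takes [student [Mia Kai]] : t, giving e.
At [[book [student [Mia Kai]]] arrived], arrived : (e → t) takes [book [student [Mia Kai]]] : e, giving t.

t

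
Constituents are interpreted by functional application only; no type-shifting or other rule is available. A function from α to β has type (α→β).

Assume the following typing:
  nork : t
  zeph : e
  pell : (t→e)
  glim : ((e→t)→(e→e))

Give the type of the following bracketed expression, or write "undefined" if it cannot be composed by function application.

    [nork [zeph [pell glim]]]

undefined

[pell glim]: (t→e) and ((e→t)→(e→e)) cannot combine by function application — type clash.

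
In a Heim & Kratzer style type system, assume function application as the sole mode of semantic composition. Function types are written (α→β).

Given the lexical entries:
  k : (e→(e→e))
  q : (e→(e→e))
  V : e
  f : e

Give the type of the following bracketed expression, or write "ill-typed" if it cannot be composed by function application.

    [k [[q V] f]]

[q V]: (e→(e→e)) applied to e yields (e→e).
[[q V] f]: (e→e) applied to e yields e.
[k [[q V] f]]: (e→(e→e)) applied to e yields (e→e).

(e→e)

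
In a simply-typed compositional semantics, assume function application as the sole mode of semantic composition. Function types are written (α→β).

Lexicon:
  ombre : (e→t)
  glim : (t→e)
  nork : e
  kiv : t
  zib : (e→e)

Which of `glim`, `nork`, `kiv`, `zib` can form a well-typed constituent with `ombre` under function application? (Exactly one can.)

nork

glim : (t→e) — ombre needs e; glim needs t; neither fits.
nork — combines: ombre : (e→t) takes nork : e as argument, giving t.
kiv : t — ombre needs e; kiv needs nothing (atomic); neither fits.
zib : (e→e) — ombre needs e; zib needs e; neither fits.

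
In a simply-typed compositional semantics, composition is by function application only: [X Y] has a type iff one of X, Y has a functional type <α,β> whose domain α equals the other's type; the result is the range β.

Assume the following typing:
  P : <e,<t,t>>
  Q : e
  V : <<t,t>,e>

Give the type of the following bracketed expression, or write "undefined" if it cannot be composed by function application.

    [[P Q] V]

e

[P Q]: <e,<t,t>> applied to e yields <t,t>.
[[P Q] V]: <<t,t>,e> applied to <t,t> yields e.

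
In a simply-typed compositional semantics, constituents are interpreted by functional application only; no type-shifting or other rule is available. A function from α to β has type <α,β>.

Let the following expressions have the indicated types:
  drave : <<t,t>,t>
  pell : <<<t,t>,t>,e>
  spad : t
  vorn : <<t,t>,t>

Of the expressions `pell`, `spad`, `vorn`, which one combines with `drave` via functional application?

pell — combines: pell : <<<t,t>,t>,e> takes drave : <<t,t>,t> as argument, giving e.
spad : t — neither side's domain matches the other.
vorn : <<t,t>,t> — neither side's domain matches the other.

pell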